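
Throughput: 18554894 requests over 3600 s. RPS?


Formula: throughput = requests / seconds
throughput = 18554894 / 3600
throughput = 5154.14 requests/second

5154.14 requests/second


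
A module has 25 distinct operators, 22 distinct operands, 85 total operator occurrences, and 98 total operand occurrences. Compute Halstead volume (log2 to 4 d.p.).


Formula: V = N * log2(η), where N = N1 + N2 and η = η1 + η2
η = 25 + 22 = 47
N = 85 + 98 = 183
log2(47) ≈ 5.5546
V = 183 * 5.5546 = 1016.49

1016.49


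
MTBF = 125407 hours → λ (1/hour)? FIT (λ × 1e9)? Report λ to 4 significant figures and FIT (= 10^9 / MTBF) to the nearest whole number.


Formula: λ = 1 / MTBF; FIT = λ × 1e9 = 1e9 / MTBF
λ = 1 / 125407 ≈ 7.974e-06 failures/hour
FIT = 1e9 / 125407 ≈ 7974 failures per 1e9 hours (nearest whole number)

λ = 7.974e-06 /h, FIT = 7974


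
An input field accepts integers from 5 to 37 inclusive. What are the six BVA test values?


Range: [5, 37]
Boundaries: just below min, min, min+1, max-1, max, just above max
Values: [4, 5, 6, 36, 37, 38]

[4, 5, 6, 36, 37, 38]


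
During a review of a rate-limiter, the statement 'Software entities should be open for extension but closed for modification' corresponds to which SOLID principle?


This describes the Open/Closed Principle (OCP)

Open/Closed Principle (OCP)


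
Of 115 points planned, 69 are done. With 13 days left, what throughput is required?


Formula: Required rate = Remaining points / Days left
Remaining = 115 - 69 = 46 points
Required rate = 46 / 13 = 3.54 points/day

3.54 points/day


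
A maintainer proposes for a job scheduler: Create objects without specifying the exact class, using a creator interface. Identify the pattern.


This matches the Factory Method pattern

Factory Method


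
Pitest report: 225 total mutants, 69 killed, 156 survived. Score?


Mutation score = killed / total * 100
Mutation score = 69 / 225 * 100
Mutation score = 30.67%

30.67%


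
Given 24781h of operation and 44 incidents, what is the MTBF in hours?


Formula: MTBF = Total operating time / Number of failures
MTBF = 24781 / 44
MTBF = 563.2 hours

563.2 hours


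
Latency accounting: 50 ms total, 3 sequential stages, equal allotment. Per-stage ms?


Formula: per_stage = total_budget / stages
per_stage = 50 / 3
per_stage = 16.67 ms

16.67 ms


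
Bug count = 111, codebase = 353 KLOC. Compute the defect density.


Defect density = defects / KLOC
Defect density = 111 / 353
Defect density = 0.314 defects/KLOC

0.314 defects/KLOC


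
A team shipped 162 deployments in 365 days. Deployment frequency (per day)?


Formula: deployments per day = releases / days
= 162 / 365
= 0.444 deploys/day
(equivalently, 3.11 deploys/week)

0.444 deploys/day


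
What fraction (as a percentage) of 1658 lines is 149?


Coverage = covered / total * 100
Coverage = 149 / 1658 * 100
Coverage = 8.99%

8.99%


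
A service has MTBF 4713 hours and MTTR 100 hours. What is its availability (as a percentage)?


Availability = MTBF / (MTBF + MTTR)
Availability = 4713 / (4713 + 100)
Availability = 4713 / 4813
Availability = 97.9223%

97.9223%


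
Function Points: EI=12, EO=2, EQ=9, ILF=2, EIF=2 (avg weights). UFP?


UFP = EI*4 + EO*5 + EQ*4 + ILF*10 + EIF*7
UFP = 12*4 + 2*5 + 9*4 + 2*10 + 2*7
UFP = 48 + 10 + 36 + 20 + 14
UFP = 128

128


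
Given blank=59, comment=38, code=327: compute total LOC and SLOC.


Total LOC = blank + comment + code
Total LOC = 59 + 38 + 327 = 424
SLOC (source only) = code = 327

Total LOC: 424, SLOC: 327


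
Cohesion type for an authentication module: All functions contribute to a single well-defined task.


Reasoning: Best: single purpose
Type: Functional cohesion

Functional cohesion


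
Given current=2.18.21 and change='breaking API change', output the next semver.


Current: 2.18.21
Change category: 'breaking API change' → major bump
SemVer rule: major bump → increment MAJOR, reset MINOR and PATCH to 0
New: 3.0.0

3.0.0


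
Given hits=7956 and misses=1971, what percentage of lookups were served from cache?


Formula: hit rate = hits / (hits + misses) * 100
hit rate = 7956 / (7956 + 1971) * 100
hit rate = 7956 / 9927 * 100
hit rate = 80.15%

80.15%


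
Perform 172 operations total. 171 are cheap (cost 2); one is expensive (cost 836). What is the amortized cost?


Formula: Amortized cost = Total cost / Operations
Total cost = (171 * 2) + (1 * 836)
Total cost = 342 + 836 = 1178
Amortized = 1178 / 172 = 6.8488

6.8488


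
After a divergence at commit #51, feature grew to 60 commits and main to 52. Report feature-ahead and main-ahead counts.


Common ancestor: commit #51
feature commits after divergence: 60 - 51 = 9
main commits after divergence: 52 - 51 = 1
feature is 9 commits ahead of main
main is 1 commits ahead of feature

feature ahead: 9, main ahead: 1


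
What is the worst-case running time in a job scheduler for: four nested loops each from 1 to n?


Reasoning: four levels of nesting
Complexity: O(n^4)

O(n^4)


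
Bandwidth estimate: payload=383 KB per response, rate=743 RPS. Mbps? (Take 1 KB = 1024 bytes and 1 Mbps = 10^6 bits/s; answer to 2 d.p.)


Formula: Mbps = payload_bytes * RPS * 8 / 1e6
Payload per request = 383 KB = 383 * 1024 = 392192 bytes
Total bytes/sec = 392192 * 743 = 291398656
Total bits/sec = 291398656 * 8 = 2331189248
Mbps = 2331189248 / 1e6 = 2331.19

2331.19 Mbps


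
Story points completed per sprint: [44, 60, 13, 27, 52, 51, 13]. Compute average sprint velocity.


Formula: Avg velocity = Total points / Number of sprints
Points: [44, 60, 13, 27, 52, 51, 13]
Sum = 44 + 60 + 13 + 27 + 52 + 51 + 13 = 260
Avg velocity = 260 / 7 = 37.14 points/sprint

37.14 points/sprint


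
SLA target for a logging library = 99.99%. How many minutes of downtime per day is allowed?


Formula: allowed downtime = period * (100 - SLA) / 100
Period (day) = 1440 minutes
Unavailability fraction = (100 - 99.99) / 100
Allowed downtime = 1440 * (100 - 99.99) / 100
Allowed downtime = 0.144 minutes

0.144 minutes


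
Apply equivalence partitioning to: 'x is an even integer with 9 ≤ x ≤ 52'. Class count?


Constraint: even integers in [9, 52]
Class 1: x < 9 — out-of-range invalid
Class 2: x in [9,52] but odd — wrong type invalid
Class 3: x in [9,52] and even — valid
Class 4: x > 52 — out-of-range invalid
Total equivalence classes: 4

4 equivalence classes


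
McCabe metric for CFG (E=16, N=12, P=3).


Formula: V(G) = E - N + 2P
V(G) = 16 - 12 + 2*3
V(G) = 4 + 6
V(G) = 10

10


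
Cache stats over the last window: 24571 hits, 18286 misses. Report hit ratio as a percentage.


Formula: hit rate = hits / (hits + misses) * 100
hit rate = 24571 / (24571 + 18286) * 100
hit rate = 24571 / 42857 * 100
hit rate = 57.33%

57.33%


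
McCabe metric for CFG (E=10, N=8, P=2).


Formula: V(G) = E - N + 2P
V(G) = 10 - 8 + 2*2
V(G) = 2 + 4
V(G) = 6

6


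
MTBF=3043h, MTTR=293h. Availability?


Availability = MTBF / (MTBF + MTTR)
Availability = 3043 / (3043 + 293)
Availability = 3043 / 3336
Availability = 91.217%

91.217%


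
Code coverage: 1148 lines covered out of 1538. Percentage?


Coverage = covered / total * 100
Coverage = 1148 / 1538 * 100
Coverage = 74.64%

74.64%


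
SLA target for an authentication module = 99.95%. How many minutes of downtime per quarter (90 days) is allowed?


Formula: allowed downtime = period * (100 - SLA) / 100
Period (quarter (90 days)) = 129600 minutes
Unavailability fraction = (100 - 99.95) / 100
Allowed downtime = 129600 * (100 - 99.95) / 100
Allowed downtime = 64.8 minutes

64.8 minutes


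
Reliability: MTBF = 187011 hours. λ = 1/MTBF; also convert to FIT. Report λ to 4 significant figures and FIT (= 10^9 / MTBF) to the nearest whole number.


Formula: λ = 1 / MTBF; FIT = λ × 1e9 = 1e9 / MTBF
λ = 1 / 187011 ≈ 5.347e-06 failures/hour
FIT = 1e9 / 187011 ≈ 5347 failures per 1e9 hours (nearest whole number)

λ = 5.347e-06 /h, FIT = 5347


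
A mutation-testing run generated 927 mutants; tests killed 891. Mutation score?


Mutation score = killed / total * 100
Mutation score = 891 / 927 * 100
Mutation score = 96.12%

96.12%


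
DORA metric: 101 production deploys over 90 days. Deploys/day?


Formula: deployments per day = releases / days
= 101 / 90
= 1.122 deploys/day
(equivalently, 7.86 deploys/week)

1.122 deploys/day


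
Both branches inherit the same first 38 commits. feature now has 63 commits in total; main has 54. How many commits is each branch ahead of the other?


Common ancestor: commit #38
feature commits after divergence: 63 - 38 = 25
main commits after divergence: 54 - 38 = 16
feature is 25 commits ahead of main
main is 16 commits ahead of feature

feature ahead: 25, main ahead: 16


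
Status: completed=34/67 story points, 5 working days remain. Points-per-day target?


Formula: Required rate = Remaining points / Days left
Remaining = 67 - 34 = 33 points
Required rate = 33 / 5 = 6.6 points/day

6.6 points/day


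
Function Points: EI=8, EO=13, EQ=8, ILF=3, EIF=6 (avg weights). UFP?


UFP = EI*4 + EO*5 + EQ*4 + ILF*10 + EIF*7
UFP = 8*4 + 13*5 + 8*4 + 3*10 + 6*7
UFP = 32 + 65 + 32 + 30 + 42
UFP = 201

201


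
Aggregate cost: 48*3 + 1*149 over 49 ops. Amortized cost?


Formula: Amortized cost = Total cost / Operations
Total cost = (48 * 3) + (1 * 149)
Total cost = 144 + 149 = 293
Amortized = 293 / 49 = 5.9796

5.9796


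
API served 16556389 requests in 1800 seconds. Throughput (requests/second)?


Formula: throughput = requests / seconds
throughput = 16556389 / 1800
throughput = 9197.99 requests/second

9197.99 requests/second


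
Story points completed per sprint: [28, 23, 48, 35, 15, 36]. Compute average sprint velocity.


Formula: Avg velocity = Total points / Number of sprints
Points: [28, 23, 48, 35, 15, 36]
Sum = 28 + 23 + 48 + 35 + 15 + 36 = 185
Avg velocity = 185 / 6 = 30.83 points/sprint

30.83 points/sprint


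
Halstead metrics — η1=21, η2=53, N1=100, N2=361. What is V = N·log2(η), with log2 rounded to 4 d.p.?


Formula: V = N * log2(η), where N = N1 + N2 and η = η1 + η2
η = 21 + 53 = 74
N = 100 + 361 = 461
log2(74) ≈ 6.2095
V = 461 * 6.2095 = 2862.58

2862.58


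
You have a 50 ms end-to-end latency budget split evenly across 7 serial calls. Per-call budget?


Formula: per_stage = total_budget / stages
per_stage = 50 / 7
per_stage = 7.14 ms

7.14 ms


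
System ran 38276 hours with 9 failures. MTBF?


Formula: MTBF = Total operating time / Number of failures
MTBF = 38276 / 9
MTBF = 4252.89 hours

4252.89 hours


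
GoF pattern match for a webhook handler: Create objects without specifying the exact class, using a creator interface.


This matches the Factory Method pattern

Factory Method


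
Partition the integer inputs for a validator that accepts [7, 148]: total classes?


Valid range: [7, 148]
Class 1: x < 7 — invalid
Class 2: 7 ≤ x ≤ 148 — valid
Class 3: x > 148 — invalid
Total equivalence classes: 3

3 equivalence classes


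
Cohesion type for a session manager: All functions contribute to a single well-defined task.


Reasoning: Best: single purpose
Type: Functional cohesion

Functional cohesion


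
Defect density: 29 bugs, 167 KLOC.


Defect density = defects / KLOC
Defect density = 29 / 167
Defect density = 0.174 defects/KLOC

0.174 defects/KLOC


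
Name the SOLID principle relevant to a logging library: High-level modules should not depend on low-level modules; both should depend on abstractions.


This describes the Dependency Inversion Principle (DIP)

Dependency Inversion Principle (DIP)


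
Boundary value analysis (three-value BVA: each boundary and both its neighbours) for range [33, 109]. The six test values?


Range: [33, 109]
Boundaries: just below min, min, min+1, max-1, max, just above max
Values: [32, 33, 34, 108, 109, 110]

[32, 33, 34, 108, 109, 110]


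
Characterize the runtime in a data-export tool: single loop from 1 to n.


Reasoning: one pass through n items
Complexity: O(n)

O(n)


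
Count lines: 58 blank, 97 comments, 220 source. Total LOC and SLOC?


Total LOC = blank + comment + code
Total LOC = 58 + 97 + 220 = 375
SLOC (source only) = code = 220

Total LOC: 375, SLOC: 220


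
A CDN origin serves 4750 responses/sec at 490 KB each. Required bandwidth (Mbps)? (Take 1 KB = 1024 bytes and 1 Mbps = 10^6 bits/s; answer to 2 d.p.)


Formula: Mbps = payload_bytes * RPS * 8 / 1e6
Payload per request = 490 KB = 490 * 1024 = 501760 bytes
Total bytes/sec = 501760 * 4750 = 2383360000
Total bits/sec = 2383360000 * 8 = 19066880000
Mbps = 19066880000 / 1e6 = 19066.88

19066.88 Mbps


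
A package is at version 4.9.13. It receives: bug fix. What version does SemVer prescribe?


Current: 4.9.13
Change category: 'bug fix' → patch bump
SemVer rule: patch bump → increment PATCH (MAJOR and MINOR unchanged)
New: 4.9.14

4.9.14


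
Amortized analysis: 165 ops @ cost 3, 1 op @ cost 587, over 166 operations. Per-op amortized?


Formula: Amortized cost = Total cost / Operations
Total cost = (165 * 3) + (1 * 587)
Total cost = 495 + 587 = 1082
Amortized = 1082 / 166 = 6.5181

6.5181


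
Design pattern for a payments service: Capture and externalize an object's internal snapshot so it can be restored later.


This matches the Memento pattern

Memento


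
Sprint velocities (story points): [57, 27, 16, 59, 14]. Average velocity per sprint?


Formula: Avg velocity = Total points / Number of sprints
Points: [57, 27, 16, 59, 14]
Sum = 57 + 27 + 16 + 59 + 14 = 173
Avg velocity = 173 / 5 = 34.6 points/sprint

34.6 points/sprint


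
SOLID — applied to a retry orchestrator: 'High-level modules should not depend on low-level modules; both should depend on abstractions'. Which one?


This describes the Dependency Inversion Principle (DIP)

Dependency Inversion Principle (DIP)


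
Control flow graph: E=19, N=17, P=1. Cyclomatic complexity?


Formula: V(G) = E - N + 2P
V(G) = 19 - 17 + 2*1
V(G) = 2 + 2
V(G) = 4

4


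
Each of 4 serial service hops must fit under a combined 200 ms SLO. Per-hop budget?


Formula: per_stage = total_budget / stages
per_stage = 200 / 4
per_stage = 50.0 ms

50.0 ms


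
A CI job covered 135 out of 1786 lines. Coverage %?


Coverage = covered / total * 100
Coverage = 135 / 1786 * 100
Coverage = 7.56%

7.56%


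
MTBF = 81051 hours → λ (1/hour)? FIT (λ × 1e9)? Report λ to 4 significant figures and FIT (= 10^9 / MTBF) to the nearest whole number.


Formula: λ = 1 / MTBF; FIT = λ × 1e9 = 1e9 / MTBF
λ = 1 / 81051 ≈ 1.234e-05 failures/hour
FIT = 1e9 / 81051 ≈ 12338 failures per 1e9 hours (nearest whole number)

λ = 1.234e-05 /h, FIT = 12338


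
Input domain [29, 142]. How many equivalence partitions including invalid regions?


Valid range: [29, 142]
Class 1: x < 29 — invalid
Class 2: 29 ≤ x ≤ 142 — valid
Class 3: x > 142 — invalid
Total equivalence classes: 3

3 equivalence classes


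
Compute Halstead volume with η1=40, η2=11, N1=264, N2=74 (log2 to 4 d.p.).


Formula: V = N * log2(η), where N = N1 + N2 and η = η1 + η2
η = 40 + 11 = 51
N = 264 + 74 = 338
log2(51) ≈ 5.6724
V = 338 * 5.6724 = 1917.27

1917.27


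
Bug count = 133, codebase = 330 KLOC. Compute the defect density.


Defect density = defects / KLOC
Defect density = 133 / 330
Defect density = 0.403 defects/KLOC

0.403 defects/KLOC


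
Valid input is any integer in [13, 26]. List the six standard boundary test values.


Range: [13, 26]
Boundaries: just below min, min, min+1, max-1, max, just above max
Values: [12, 13, 14, 25, 26, 27]

[12, 13, 14, 25, 26, 27]


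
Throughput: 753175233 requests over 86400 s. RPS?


Formula: throughput = requests / seconds
throughput = 753175233 / 86400
throughput = 8717.31 requests/second

8717.31 requests/second


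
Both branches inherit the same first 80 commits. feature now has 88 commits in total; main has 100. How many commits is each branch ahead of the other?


Common ancestor: commit #80
feature commits after divergence: 88 - 80 = 8
main commits after divergence: 100 - 80 = 20
feature is 8 commits ahead of main
main is 20 commits ahead of feature

feature ahead: 8, main ahead: 20


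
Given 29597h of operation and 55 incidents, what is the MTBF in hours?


Formula: MTBF = Total operating time / Number of failures
MTBF = 29597 / 55
MTBF = 538.13 hours

538.13 hours


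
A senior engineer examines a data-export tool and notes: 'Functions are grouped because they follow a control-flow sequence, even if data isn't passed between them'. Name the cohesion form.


Reasoning: Grouped by order of execution within a routine, not by data flow
Type: Procedural cohesion

Procedural cohesion


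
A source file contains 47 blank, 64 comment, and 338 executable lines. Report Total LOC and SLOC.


Total LOC = blank + comment + code
Total LOC = 47 + 64 + 338 = 449
SLOC (source only) = code = 338

Total LOC: 449, SLOC: 338


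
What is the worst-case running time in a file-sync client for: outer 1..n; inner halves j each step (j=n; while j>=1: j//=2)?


Reasoning: n times log n
Complexity: O(n log n)

O(n log n)


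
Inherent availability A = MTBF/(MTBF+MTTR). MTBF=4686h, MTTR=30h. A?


Availability = MTBF / (MTBF + MTTR)
Availability = 4686 / (4686 + 30)
Availability = 4686 / 4716
Availability = 99.3639%

99.3639%


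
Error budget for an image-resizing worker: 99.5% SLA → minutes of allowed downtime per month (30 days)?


Formula: allowed downtime = period * (100 - SLA) / 100
Period (month (30 days)) = 43200 minutes
Unavailability fraction = (100 - 99.5) / 100
Allowed downtime = 43200 * (100 - 99.5) / 100
Allowed downtime = 216.0 minutes

216.0 minutes


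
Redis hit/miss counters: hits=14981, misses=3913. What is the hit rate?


Formula: hit rate = hits / (hits + misses) * 100
hit rate = 14981 / (14981 + 3913) * 100
hit rate = 14981 / 18894 * 100
hit rate = 79.29%

79.29%


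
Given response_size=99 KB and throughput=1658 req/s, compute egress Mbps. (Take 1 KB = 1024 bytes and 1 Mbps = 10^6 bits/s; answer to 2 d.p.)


Formula: Mbps = payload_bytes * RPS * 8 / 1e6
Payload per request = 99 KB = 99 * 1024 = 101376 bytes
Total bytes/sec = 101376 * 1658 = 168081408
Total bits/sec = 168081408 * 8 = 1344651264
Mbps = 1344651264 / 1e6 = 1344.65

1344.65 Mbps


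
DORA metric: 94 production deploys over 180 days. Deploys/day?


Formula: deployments per day = releases / days
= 94 / 180
= 0.522 deploys/day
(equivalently, 3.66 deploys/week)

0.522 deploys/day


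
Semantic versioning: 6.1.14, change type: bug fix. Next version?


Current: 6.1.14
Change category: 'bug fix' → patch bump
SemVer rule: patch bump → increment PATCH (MAJOR and MINOR unchanged)
New: 6.1.15

6.1.15


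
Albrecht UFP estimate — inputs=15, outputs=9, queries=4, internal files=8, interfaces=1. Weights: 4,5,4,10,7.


UFP = EI*4 + EO*5 + EQ*4 + ILF*10 + EIF*7
UFP = 15*4 + 9*5 + 4*4 + 8*10 + 1*7
UFP = 60 + 45 + 16 + 80 + 7
UFP = 208

208


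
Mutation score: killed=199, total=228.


Mutation score = killed / total * 100
Mutation score = 199 / 228 * 100
Mutation score = 87.28%

87.28%


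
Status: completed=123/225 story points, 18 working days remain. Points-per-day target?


Formula: Required rate = Remaining points / Days left
Remaining = 225 - 123 = 102 points
Required rate = 102 / 18 = 5.67 points/day

5.67 points/day


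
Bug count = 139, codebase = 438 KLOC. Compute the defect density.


Defect density = defects / KLOC
Defect density = 139 / 438
Defect density = 0.317 defects/KLOC

0.317 defects/KLOC


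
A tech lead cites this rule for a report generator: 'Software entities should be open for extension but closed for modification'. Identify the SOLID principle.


This describes the Open/Closed Principle (OCP)

Open/Closed Principle (OCP)


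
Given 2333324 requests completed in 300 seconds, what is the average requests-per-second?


Formula: throughput = requests / seconds
throughput = 2333324 / 300
throughput = 7777.75 requests/second

7777.75 requests/second


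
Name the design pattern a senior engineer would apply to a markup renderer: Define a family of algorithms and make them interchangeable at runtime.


This matches the Strategy pattern

Strategy


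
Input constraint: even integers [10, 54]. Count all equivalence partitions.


Constraint: even integers in [10, 54]
Class 1: x < 10 — out-of-range invalid
Class 2: x in [10,54] but odd — wrong type invalid
Class 3: x in [10,54] and even — valid
Class 4: x > 54 — out-of-range invalid
Total equivalence classes: 4

4 equivalence classes


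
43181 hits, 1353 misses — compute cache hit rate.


Formula: hit rate = hits / (hits + misses) * 100
hit rate = 43181 / (43181 + 1353) * 100
hit rate = 43181 / 44534 * 100
hit rate = 96.96%

96.96%


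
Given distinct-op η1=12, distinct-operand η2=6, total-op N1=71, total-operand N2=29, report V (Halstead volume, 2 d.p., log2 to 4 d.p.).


Formula: V = N * log2(η), where N = N1 + N2 and η = η1 + η2
η = 12 + 6 = 18
N = 71 + 29 = 100
log2(18) ≈ 4.1699
V = 100 * 4.1699 = 416.99

416.99


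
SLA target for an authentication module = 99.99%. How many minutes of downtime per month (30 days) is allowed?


Formula: allowed downtime = period * (100 - SLA) / 100
Period (month (30 days)) = 43200 minutes
Unavailability fraction = (100 - 99.99) / 100
Allowed downtime = 43200 * (100 - 99.99) / 100
Allowed downtime = 4.32 minutes

4.32 minutes


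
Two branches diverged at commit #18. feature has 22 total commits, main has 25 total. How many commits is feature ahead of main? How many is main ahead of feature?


Common ancestor: commit #18
feature commits after divergence: 22 - 18 = 4
main commits after divergence: 25 - 18 = 7
feature is 4 commits ahead of main
main is 7 commits ahead of feature

feature ahead: 4, main ahead: 7


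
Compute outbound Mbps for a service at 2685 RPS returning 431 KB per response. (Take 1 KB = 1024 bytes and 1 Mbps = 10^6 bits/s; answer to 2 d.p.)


Formula: Mbps = payload_bytes * RPS * 8 / 1e6
Payload per request = 431 KB = 431 * 1024 = 441344 bytes
Total bytes/sec = 441344 * 2685 = 1185008640
Total bits/sec = 1185008640 * 8 = 9480069120
Mbps = 9480069120 / 1e6 = 9480.07

9480.07 Mbps


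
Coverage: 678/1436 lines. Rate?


Coverage = covered / total * 100
Coverage = 678 / 1436 * 100
Coverage = 47.21%

47.21%


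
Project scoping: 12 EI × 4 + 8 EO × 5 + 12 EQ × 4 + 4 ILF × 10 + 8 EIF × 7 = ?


UFP = EI*4 + EO*5 + EQ*4 + ILF*10 + EIF*7
UFP = 12*4 + 8*5 + 12*4 + 4*10 + 8*7
UFP = 48 + 40 + 48 + 40 + 56
UFP = 232

232


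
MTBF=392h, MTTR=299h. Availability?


Availability = MTBF / (MTBF + MTTR)
Availability = 392 / (392 + 299)
Availability = 392 / 691
Availability = 56.7294%

56.7294%


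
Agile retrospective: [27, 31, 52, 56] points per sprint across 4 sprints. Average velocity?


Formula: Avg velocity = Total points / Number of sprints
Points: [27, 31, 52, 56]
Sum = 27 + 31 + 52 + 56 = 166
Avg velocity = 166 / 4 = 41.5 points/sprint

41.5 points/sprint


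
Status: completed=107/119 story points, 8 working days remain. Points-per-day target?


Formula: Required rate = Remaining points / Days left
Remaining = 119 - 107 = 12 points
Required rate = 12 / 8 = 1.5 points/day

1.5 points/day


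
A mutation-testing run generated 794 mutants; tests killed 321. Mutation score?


Mutation score = killed / total * 100
Mutation score = 321 / 794 * 100
Mutation score = 40.43%

40.43%


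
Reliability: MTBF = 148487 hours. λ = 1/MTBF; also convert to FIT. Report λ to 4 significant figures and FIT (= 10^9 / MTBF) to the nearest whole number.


Formula: λ = 1 / MTBF; FIT = λ × 1e9 = 1e9 / MTBF
λ = 1 / 148487 ≈ 6.735e-06 failures/hour
FIT = 1e9 / 148487 ≈ 6735 failures per 1e9 hours (nearest whole number)

λ = 6.735e-06 /h, FIT = 6735


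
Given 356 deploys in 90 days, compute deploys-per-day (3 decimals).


Formula: deployments per day = releases / days
= 356 / 90
= 3.956 deploys/day
(equivalently, 27.69 deploys/week)

3.956 deploys/day


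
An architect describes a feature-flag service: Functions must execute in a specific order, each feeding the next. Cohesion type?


Reasoning: Output of one is input to next
Type: Sequential cohesion

Sequential cohesion


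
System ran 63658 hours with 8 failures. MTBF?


Formula: MTBF = Total operating time / Number of failures
MTBF = 63658 / 8
MTBF = 7957.25 hours

7957.25 hours


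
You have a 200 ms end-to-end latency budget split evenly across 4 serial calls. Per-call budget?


Formula: per_stage = total_budget / stages
per_stage = 200 / 4
per_stage = 50.0 ms

50.0 ms


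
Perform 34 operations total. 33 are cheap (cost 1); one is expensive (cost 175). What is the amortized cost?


Formula: Amortized cost = Total cost / Operations
Total cost = (33 * 1) + (1 * 175)
Total cost = 33 + 175 = 208
Amortized = 208 / 34 = 6.1176

6.1176


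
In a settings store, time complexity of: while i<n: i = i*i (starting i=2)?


Reasoning: squaring drives double-exponential growth; iterations ~ log log n
Complexity: O(log log n)

O(log log n)


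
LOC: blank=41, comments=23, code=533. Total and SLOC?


Total LOC = blank + comment + code
Total LOC = 41 + 23 + 533 = 597
SLOC (source only) = code = 533

Total LOC: 597, SLOC: 533


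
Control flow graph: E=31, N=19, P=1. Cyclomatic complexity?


Formula: V(G) = E - N + 2P
V(G) = 31 - 19 + 2*1
V(G) = 12 + 2
V(G) = 14

14


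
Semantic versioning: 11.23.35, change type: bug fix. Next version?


Current: 11.23.35
Change category: 'bug fix' → patch bump
SemVer rule: patch bump → increment PATCH (MAJOR and MINOR unchanged)
New: 11.23.36

11.23.36


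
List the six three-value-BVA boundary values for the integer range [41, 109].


Range: [41, 109]
Boundaries: just below min, min, min+1, max-1, max, just above max
Values: [40, 41, 42, 108, 109, 110]

[40, 41, 42, 108, 109, 110]


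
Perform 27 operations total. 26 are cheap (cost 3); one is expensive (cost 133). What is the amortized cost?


Formula: Amortized cost = Total cost / Operations
Total cost = (26 * 3) + (1 * 133)
Total cost = 78 + 133 = 211
Amortized = 211 / 27 = 7.8148

7.8148


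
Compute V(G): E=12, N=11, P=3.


Formula: V(G) = E - N + 2P
V(G) = 12 - 11 + 2*3
V(G) = 1 + 6
V(G) = 7

7


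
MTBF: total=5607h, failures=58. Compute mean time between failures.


Formula: MTBF = Total operating time / Number of failures
MTBF = 5607 / 58
MTBF = 96.67 hours

96.67 hours


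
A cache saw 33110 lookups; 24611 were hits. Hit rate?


Formula: hit rate = hits / (hits + misses) * 100
hit rate = 24611 / (24611 + 8499) * 100
hit rate = 24611 / 33110 * 100
hit rate = 74.33%

74.33%


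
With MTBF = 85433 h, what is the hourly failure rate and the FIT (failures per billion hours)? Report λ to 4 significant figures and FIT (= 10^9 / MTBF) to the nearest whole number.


Formula: λ = 1 / MTBF; FIT = λ × 1e9 = 1e9 / MTBF
λ = 1 / 85433 ≈ 1.171e-05 failures/hour
FIT = 1e9 / 85433 ≈ 11705 failures per 1e9 hours (nearest whole number)

λ = 1.171e-05 /h, FIT = 11705


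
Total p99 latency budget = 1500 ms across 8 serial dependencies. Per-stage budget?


Formula: per_stage = total_budget / stages
per_stage = 1500 / 8
per_stage = 187.5 ms

187.5 ms


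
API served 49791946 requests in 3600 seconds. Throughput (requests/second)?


Formula: throughput = requests / seconds
throughput = 49791946 / 3600
throughput = 13831.1 requests/second

13831.1 requests/second


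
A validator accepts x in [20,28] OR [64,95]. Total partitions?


Valid ranges: [20,28] and [64,95]
Class 1: x < 20 — invalid
Class 2: 20 ≤ x ≤ 28 — valid
Class 3: 28 < x < 64 — invalid (gap between ranges)
Class 4: 64 ≤ x ≤ 95 — valid
Class 5: x > 95 — invalid
Total equivalence classes: 5

5 equivalence classes


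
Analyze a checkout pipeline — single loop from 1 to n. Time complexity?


Reasoning: one pass through n items
Complexity: O(n)

O(n)


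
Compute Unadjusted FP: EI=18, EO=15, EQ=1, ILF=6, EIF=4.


UFP = EI*4 + EO*5 + EQ*4 + ILF*10 + EIF*7
UFP = 18*4 + 15*5 + 1*4 + 6*10 + 4*7
UFP = 72 + 75 + 4 + 60 + 28
UFP = 239

239


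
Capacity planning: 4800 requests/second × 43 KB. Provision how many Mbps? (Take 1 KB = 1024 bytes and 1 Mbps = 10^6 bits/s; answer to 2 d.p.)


Formula: Mbps = payload_bytes * RPS * 8 / 1e6
Payload per request = 43 KB = 43 * 1024 = 44032 bytes
Total bytes/sec = 44032 * 4800 = 211353600
Total bits/sec = 211353600 * 8 = 1690828800
Mbps = 1690828800 / 1e6 = 1690.83

1690.83 Mbps


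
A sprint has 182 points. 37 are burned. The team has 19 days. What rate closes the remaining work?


Formula: Required rate = Remaining points / Days left
Remaining = 182 - 37 = 145 points
Required rate = 145 / 19 = 7.63 points/day

7.63 points/day


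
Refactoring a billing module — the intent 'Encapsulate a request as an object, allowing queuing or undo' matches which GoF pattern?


This matches the Command pattern

Command


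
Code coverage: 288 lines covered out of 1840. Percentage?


Coverage = covered / total * 100
Coverage = 288 / 1840 * 100
Coverage = 15.65%

15.65%


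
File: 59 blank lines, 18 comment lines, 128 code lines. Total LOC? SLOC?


Total LOC = blank + comment + code
Total LOC = 59 + 18 + 128 = 205
SLOC (source only) = code = 128

Total LOC: 205, SLOC: 128


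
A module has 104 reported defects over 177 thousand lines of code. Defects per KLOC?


Defect density = defects / KLOC
Defect density = 104 / 177
Defect density = 0.588 defects/KLOC

0.588 defects/KLOC


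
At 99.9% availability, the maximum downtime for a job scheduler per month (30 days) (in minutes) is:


Formula: allowed downtime = period * (100 - SLA) / 100
Period (month (30 days)) = 43200 minutes
Unavailability fraction = (100 - 99.9) / 100
Allowed downtime = 43200 * (100 - 99.9) / 100
Allowed downtime = 43.2 minutes

43.2 minutes


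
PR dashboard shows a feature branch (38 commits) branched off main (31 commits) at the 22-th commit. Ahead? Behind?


Common ancestor: commit #22
feature commits after divergence: 38 - 22 = 16
main commits after divergence: 31 - 22 = 9
feature is 16 commits ahead of main
main is 9 commits ahead of feature

feature ahead: 16, main ahead: 9


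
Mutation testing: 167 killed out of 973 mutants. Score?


Mutation score = killed / total * 100
Mutation score = 167 / 973 * 100
Mutation score = 17.16%

17.16%


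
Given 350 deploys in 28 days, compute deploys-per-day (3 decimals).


Formula: deployments per day = releases / days
= 350 / 28
= 12.5 deploys/day
(equivalently, 87.5 deploys/week)

12.5 deploys/day


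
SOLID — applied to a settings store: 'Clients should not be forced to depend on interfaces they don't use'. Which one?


This describes the Interface Segregation Principle (ISP)

Interface Segregation Principle (ISP)


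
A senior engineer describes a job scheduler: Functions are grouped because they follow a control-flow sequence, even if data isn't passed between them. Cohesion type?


Reasoning: Grouped by order of execution within a routine, not by data flow
Type: Procedural cohesion

Procedural cohesion


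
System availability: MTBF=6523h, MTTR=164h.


Availability = MTBF / (MTBF + MTTR)
Availability = 6523 / (6523 + 164)
Availability = 6523 / 6687
Availability = 97.5475%

97.5475%


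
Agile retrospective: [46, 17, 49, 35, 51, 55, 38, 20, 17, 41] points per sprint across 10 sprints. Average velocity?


Formula: Avg velocity = Total points / Number of sprints
Points: [46, 17, 49, 35, 51, 55, 38, 20, 17, 41]
Sum = 46 + 17 + 49 + 35 + 51 + 55 + 38 + 20 + 17 + 41 = 369
Avg velocity = 369 / 10 = 36.9 points/sprint

36.9 points/sprint


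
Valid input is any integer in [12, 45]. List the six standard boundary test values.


Range: [12, 45]
Boundaries: just below min, min, min+1, max-1, max, just above max
Values: [11, 12, 13, 44, 45, 46]

[11, 12, 13, 44, 45, 46]


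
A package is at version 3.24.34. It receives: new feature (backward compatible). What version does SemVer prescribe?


Current: 3.24.34
Change category: 'new feature (backward compatible)' → minor bump
SemVer rule: minor bump → increment MINOR, reset PATCH to 0 (MAJOR unchanged)
New: 3.25.0

3.25.0


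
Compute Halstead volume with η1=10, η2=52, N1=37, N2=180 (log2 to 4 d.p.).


Formula: V = N * log2(η), where N = N1 + N2 and η = η1 + η2
η = 10 + 52 = 62
N = 37 + 180 = 217
log2(62) ≈ 5.9542
V = 217 * 5.9542 = 1292.06

1292.06


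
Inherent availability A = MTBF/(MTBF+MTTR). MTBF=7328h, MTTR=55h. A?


Availability = MTBF / (MTBF + MTTR)
Availability = 7328 / (7328 + 55)
Availability = 7328 / 7383
Availability = 99.255%

99.255%


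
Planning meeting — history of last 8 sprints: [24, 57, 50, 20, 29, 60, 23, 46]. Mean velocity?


Formula: Avg velocity = Total points / Number of sprints
Points: [24, 57, 50, 20, 29, 60, 23, 46]
Sum = 24 + 57 + 50 + 20 + 29 + 60 + 23 + 46 = 309
Avg velocity = 309 / 8 = 38.63 points/sprint

38.63 points/sprint


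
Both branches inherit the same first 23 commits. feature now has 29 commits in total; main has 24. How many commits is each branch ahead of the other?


Common ancestor: commit #23
feature commits after divergence: 29 - 23 = 6
main commits after divergence: 24 - 23 = 1
feature is 6 commits ahead of main
main is 1 commits ahead of feature

feature ahead: 6, main ahead: 1


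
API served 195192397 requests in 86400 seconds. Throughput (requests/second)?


Formula: throughput = requests / seconds
throughput = 195192397 / 86400
throughput = 2259.17 requests/second

2259.17 requests/second


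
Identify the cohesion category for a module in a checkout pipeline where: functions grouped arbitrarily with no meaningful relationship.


Reasoning: Worst: random grouping
Type: Coincidental cohesion

Coincidental cohesion


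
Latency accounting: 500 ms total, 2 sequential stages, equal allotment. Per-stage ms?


Formula: per_stage = total_budget / stages
per_stage = 500 / 2
per_stage = 250.0 ms

250.0 ms


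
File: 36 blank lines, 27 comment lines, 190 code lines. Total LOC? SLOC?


Total LOC = blank + comment + code
Total LOC = 36 + 27 + 190 = 253
SLOC (source only) = code = 190

Total LOC: 253, SLOC: 190


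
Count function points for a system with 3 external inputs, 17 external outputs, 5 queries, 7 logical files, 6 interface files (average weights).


UFP = EI*4 + EO*5 + EQ*4 + ILF*10 + EIF*7
UFP = 3*4 + 17*5 + 5*4 + 7*10 + 6*7
UFP = 12 + 85 + 20 + 70 + 42
UFP = 229

229


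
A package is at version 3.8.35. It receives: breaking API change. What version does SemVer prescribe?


Current: 3.8.35
Change category: 'breaking API change' → major bump
SemVer rule: major bump → increment MAJOR, reset MINOR and PATCH to 0
New: 4.0.0

4.0.0


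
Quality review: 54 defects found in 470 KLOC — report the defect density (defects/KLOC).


Defect density = defects / KLOC
Defect density = 54 / 470
Defect density = 0.115 defects/KLOC

0.115 defects/KLOC


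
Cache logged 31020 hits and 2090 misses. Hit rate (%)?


Formula: hit rate = hits / (hits + misses) * 100
hit rate = 31020 / (31020 + 2090) * 100
hit rate = 31020 / 33110 * 100
hit rate = 93.69%

93.69%


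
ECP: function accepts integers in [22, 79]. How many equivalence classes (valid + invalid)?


Valid range: [22, 79]
Class 1: x < 22 — invalid
Class 2: 22 ≤ x ≤ 79 — valid
Class 3: x > 79 — invalid
Total equivalence classes: 3

3 equivalence classes


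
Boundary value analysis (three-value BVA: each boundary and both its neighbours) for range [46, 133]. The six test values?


Range: [46, 133]
Boundaries: just below min, min, min+1, max-1, max, just above max
Values: [45, 46, 47, 132, 133, 134]

[45, 46, 47, 132, 133, 134]


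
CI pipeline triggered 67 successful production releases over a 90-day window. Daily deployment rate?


Formula: deployments per day = releases / days
= 67 / 90
= 0.744 deploys/day
(equivalently, 5.21 deploys/week)

0.744 deploys/day


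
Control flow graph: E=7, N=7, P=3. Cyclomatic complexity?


Formula: V(G) = E - N + 2P
V(G) = 7 - 7 + 2*3
V(G) = 0 + 6
V(G) = 6

6


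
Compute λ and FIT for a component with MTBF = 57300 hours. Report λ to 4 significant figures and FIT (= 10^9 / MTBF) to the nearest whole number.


Formula: λ = 1 / MTBF; FIT = λ × 1e9 = 1e9 / MTBF
λ = 1 / 57300 ≈ 1.745e-05 failures/hour
FIT = 1e9 / 57300 ≈ 17452 failures per 1e9 hours (nearest whole number)

λ = 1.745e-05 /h, FIT = 17452


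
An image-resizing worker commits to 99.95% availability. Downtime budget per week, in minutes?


Formula: allowed downtime = period * (100 - SLA) / 100
Period (week) = 10080 minutes
Unavailability fraction = (100 - 99.95) / 100
Allowed downtime = 10080 * (100 - 99.95) / 100
Allowed downtime = 5.04 minutes

5.04 minutes


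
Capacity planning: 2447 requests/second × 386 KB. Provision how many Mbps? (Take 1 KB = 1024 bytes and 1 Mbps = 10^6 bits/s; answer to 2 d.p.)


Formula: Mbps = payload_bytes * RPS * 8 / 1e6
Payload per request = 386 KB = 386 * 1024 = 395264 bytes
Total bytes/sec = 395264 * 2447 = 967211008
Total bits/sec = 967211008 * 8 = 7737688064
Mbps = 7737688064 / 1e6 = 7737.69

7737.69 Mbps


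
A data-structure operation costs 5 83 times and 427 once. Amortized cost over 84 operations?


Formula: Amortized cost = Total cost / Operations
Total cost = (83 * 5) + (1 * 427)
Total cost = 415 + 427 = 842
Amortized = 842 / 84 = 10.0238

10.0238


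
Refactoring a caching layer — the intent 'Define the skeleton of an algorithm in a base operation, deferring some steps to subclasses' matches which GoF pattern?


This matches the Template Method pattern

Template Method


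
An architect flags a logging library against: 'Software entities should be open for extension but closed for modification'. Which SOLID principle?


This describes the Open/Closed Principle (OCP)

Open/Closed Principle (OCP)


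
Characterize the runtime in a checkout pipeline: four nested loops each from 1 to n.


Reasoning: four levels of nesting
Complexity: O(n^4)

O(n^4)


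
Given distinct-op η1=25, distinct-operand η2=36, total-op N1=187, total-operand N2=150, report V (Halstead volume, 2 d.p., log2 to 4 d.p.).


Formula: V = N * log2(η), where N = N1 + N2 and η = η1 + η2
η = 25 + 36 = 61
N = 187 + 150 = 337
log2(61) ≈ 5.9307
V = 337 * 5.9307 = 1998.65

1998.65


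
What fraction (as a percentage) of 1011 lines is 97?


Coverage = covered / total * 100
Coverage = 97 / 1011 * 100
Coverage = 9.59%

9.59%


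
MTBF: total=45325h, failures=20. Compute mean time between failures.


Formula: MTBF = Total operating time / Number of failures
MTBF = 45325 / 20
MTBF = 2266.25 hours

2266.25 hours


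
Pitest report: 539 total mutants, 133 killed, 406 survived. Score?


Mutation score = killed / total * 100
Mutation score = 133 / 539 * 100
Mutation score = 24.68%

24.68%


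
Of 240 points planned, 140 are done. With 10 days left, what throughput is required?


Formula: Required rate = Remaining points / Days left
Remaining = 240 - 140 = 100 points
Required rate = 100 / 10 = 10.0 points/day

10.0 points/day


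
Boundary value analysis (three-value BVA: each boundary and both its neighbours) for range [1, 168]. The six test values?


Range: [1, 168]
Boundaries: just below min, min, min+1, max-1, max, just above max
Values: [0, 1, 2, 167, 168, 169]

[0, 1, 2, 167, 168, 169]
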